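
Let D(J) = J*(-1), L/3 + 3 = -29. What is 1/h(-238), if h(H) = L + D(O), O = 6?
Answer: -1/102 ≈ -0.0098039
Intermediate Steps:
L = -96 (L = -9 + 3*(-29) = -9 - 87 = -96)
D(J) = -J
h(H) = -102 (h(H) = -96 - 1*6 = -96 - 6 = -102)
1/h(-238) = 1/(-102) = -1/102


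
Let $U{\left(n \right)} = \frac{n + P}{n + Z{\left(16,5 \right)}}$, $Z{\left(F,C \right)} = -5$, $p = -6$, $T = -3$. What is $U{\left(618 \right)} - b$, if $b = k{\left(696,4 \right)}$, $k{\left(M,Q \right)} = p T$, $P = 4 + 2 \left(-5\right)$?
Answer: $- \frac{10422}{613} \approx -17.002$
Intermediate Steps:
$P = -6$ ($P = 4 - 10 = -6$)
$k{\left(M,Q \right)} = 18$ ($k{\left(M,Q \right)} = \left(-6\right) \left(-3\right) = 18$)
$b = 18$
$U{\left(n \right)} = \frac{-6 + n}{-5 + n}$ ($U{\left(n \right)} = \frac{n - 6}{n - 5} = \frac{-6 + n}{-5 + n}$)
$U{\left(618 \right)} - b = \frac{-6 + 618}{-5 + 618} - 18 = \frac{1}{613} \cdot 612 - 18 = \frac{612}{613} - 18 = - \frac{10422}{613}$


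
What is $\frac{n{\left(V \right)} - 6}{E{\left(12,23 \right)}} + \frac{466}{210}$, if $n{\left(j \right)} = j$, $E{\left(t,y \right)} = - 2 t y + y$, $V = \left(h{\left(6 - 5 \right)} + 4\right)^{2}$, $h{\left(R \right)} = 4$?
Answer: $\frac{117167}{55545} \approx 2.1094$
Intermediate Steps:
$V = 64$ ($V = \left(4 + 4\right)^{2} = 8^{2} = 64$)
$E{\left(t,y \right)} = y - 2 t y$ ($E{\left(t,y \right)} = - 2 t y + y = y - 2 t y$)
$\frac{n{\left(V \right)} - 6}{E{\left(12,23 \right)}} + \frac{466}{210} = \frac{64 - 6}{23 \left(1 - 24\right)} + \frac{466}{210} = \frac{64 - 6}{23 \left(1 - 24\right)} + 466 \cdot \frac{1}{210} = \frac{58}{23 \left(-23\right)} + \frac{233}{105} = \frac{58}{-529} + \frac{233}{105} = 58 \left(- \frac{1}{529}\right) + \frac{233}{105} = - \frac{58}{529} + \frac{233}{105} = \frac{117167}{55545}$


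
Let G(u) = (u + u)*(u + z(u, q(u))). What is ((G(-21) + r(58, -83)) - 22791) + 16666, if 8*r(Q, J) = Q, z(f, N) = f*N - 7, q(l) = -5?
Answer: -37407/4 ≈ -9351.8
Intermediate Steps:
z(f, N) = -7 + N*f (z(f, N) = N*f - 7 = -7 + N*f)
r(Q, J) = Q/8
G(u) = 2*u*(-7 - 4*u) (G(u) = (u + u)*(u + (-7 - 5*u)) = (2*u)*(-7 - 4*u) = 2*u*(-7 - 4*u))
((G(-21) + r(58, -83)) - 22791) + 16666 = ((-2*(-21)*(7 + 4*(-21)) + (1/8)*58) - 22791) + 16666 = ((-2*(-21)*(7 - 84) + 29/4) - 22791) + 16666 = ((-2*(-21)*(-77) + 29/4) - 22791) + 16666 = ((-3234 + 29/4) - 22791) + 16666 = (-12907/4 - 22791) + 16666 = -104071/4 + 16666 = -37407/4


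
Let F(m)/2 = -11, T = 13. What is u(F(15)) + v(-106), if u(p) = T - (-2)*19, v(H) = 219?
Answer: 270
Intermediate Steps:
F(m) = -22 (F(m) = 2*(-11) = -22)
u(p) = 51 (u(p) = 13 - (-2)*19 = 13 - 1*(-38) = 13 + 38 = 51)
u(F(15)) + v(-106) = 51 + 219 = 270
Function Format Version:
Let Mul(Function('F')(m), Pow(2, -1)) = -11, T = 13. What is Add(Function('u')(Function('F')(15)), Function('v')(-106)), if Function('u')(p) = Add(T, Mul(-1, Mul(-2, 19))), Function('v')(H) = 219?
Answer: 270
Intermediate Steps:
Function('F')(m) = -22 (Function('F')(m) = Mul(2, -11) = -22)
Function('u')(p) = 51 (Function('u')(p) = Add(13, Mul(-1, Mul(-2, 19))) = Add(13, Mul(-1, -38)) = Add(13, 38) = 51)
Add(Function('u')(Function('F')(15)), Function('v')(-106)) = Add(51, 219) = 270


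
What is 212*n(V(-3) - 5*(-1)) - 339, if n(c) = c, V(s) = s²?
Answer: 2629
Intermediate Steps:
212*n(V(-3) - 5*(-1)) - 339 = 212*((-3)² - 5*(-1)) - 339 = 212*(9 + 5) - 339 = 212*14 - 339 = 2968 - 339 = 2629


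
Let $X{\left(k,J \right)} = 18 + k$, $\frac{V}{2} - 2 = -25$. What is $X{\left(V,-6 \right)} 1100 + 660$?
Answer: $-30140$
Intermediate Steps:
$V = -46$ ($V = 4 + 2 \left(-25\right) = 4 - 50 = -46$)
$X{\left(V,-6 \right)} 1100 + 660 = \left(18 - 46\right) 1100 + 660 = \left(-28\right) 1100 + 660 = -30800 + 660 = -30140$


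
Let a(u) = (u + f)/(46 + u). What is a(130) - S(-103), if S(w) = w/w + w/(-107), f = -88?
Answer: -16233/9416 ≈ -1.7240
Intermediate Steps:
S(w) = 1 - w/107 (S(w) = 1 + w*(-1/107) = 1 - w/107)
a(u) = (-88 + u)/(46 + u) (a(u) = (u - 88)/(46 + u) = (-88 + u)/(46 + u))
a(130) - S(-103) = (-88 + 130)/(46 + 130) - (1 - 1/107*(-103)) = 42/176 - (1 + 103/107) = (1/176)*42 - 1*210/107 = 21/88 - 210/107 = -16233/9416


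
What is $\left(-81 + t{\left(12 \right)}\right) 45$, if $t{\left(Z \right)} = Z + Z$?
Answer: $-2565$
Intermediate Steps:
$t{\left(Z \right)} = 2 Z$
$\left(-81 + t{\left(12 \right)}\right) 45 = \left(-81 + 2 \cdot 12\right) 45 = \left(-81 + 24\right) 45 = \left(-57\right) 45 = -2565$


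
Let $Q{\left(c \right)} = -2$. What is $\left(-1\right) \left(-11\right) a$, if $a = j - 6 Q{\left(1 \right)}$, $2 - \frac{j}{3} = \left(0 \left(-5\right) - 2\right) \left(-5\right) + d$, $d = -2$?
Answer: $-66$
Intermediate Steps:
$j = -18$ ($j = 6 - 3 \left(\left(0 \left(-5\right) - 2\right) \left(-5\right) - 2\right) = 6 - 3 \left(\left(0 - 2\right) \left(-5\right) - 2\right) = 6 - 3 \left(\left(-2\right) \left(-5\right) - 2\right) = 6 - 3 \left(10 - 2\right) = 6 - 24 = -18$)
$a = -6$ ($a = -18 - 6 \left(-2\right) = -18 - -12 = -18 + 12 = -6$)
$\left(-1\right) \left(-11\right) a = \left(-1\right) \left(-11\right) \left(-6\right) = 11 \left(-6\right) = -66$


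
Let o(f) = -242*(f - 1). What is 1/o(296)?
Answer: -1/71390 ≈ -1.4008e-5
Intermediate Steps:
o(f) = 242 - 242*f (o(f) = -242*(-1 + f) = 242 - 242*f)
1/o(296) = 1/(242 - 242*296) = 1/(242 - 71632) = 1/(-71390) = -1/71390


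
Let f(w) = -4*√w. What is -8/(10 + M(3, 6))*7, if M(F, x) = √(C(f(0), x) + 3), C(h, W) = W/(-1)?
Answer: -560/103 + 56*I*√3/103 ≈ -5.4369 + 0.9417*I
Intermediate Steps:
C(h, W) = -W (C(h, W) = W*(-1) = -W)
M(F, x) = √(3 - x) (M(F, x) = √(-x + 3) = √(3 - x))
-8/(10 + M(3, 6))*7 = -8/(10 + √(3 - 1*6))*7 = -8/(10 + √(3 - 6))*7 = -8/(10 + √(-3))*7 = -8/(10 + I*√3)*7 = -56/(10 + I*√3)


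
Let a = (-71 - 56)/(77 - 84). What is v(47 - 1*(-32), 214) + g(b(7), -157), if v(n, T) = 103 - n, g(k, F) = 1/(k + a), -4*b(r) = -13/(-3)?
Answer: 34476/1433 ≈ 24.059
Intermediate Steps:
b(r) = -13/12 (b(r) = -(-13)/(4*(-3)) = -(-13)*(-1)/(4*3) = -¼*13/3 = -13/12)
a = 127/7 (a = -127/(-7) = -127*(-⅐) = 127/7 ≈ 18.143)
g(k, F) = 1/(127/7 + k) (g(k, F) = 1/(k + 127/7) = 1/(127/7 + k))
v(47 - 1*(-32), 214) + g(b(7), -157) = (103 - (47 - 1*(-32))) + 7/(127 + 7*(-13/12)) = (103 - (47 + 32)) + 7/(127 - 91/12) = (103 - 1*79) + 7/(1433/12) = (103 - 79) + 7*(12/1433) = 24 + 84/1433 = 34476/1433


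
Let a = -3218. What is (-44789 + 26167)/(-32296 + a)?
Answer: 9311/17757 ≈ 0.52436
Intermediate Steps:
(-44789 + 26167)/(-32296 + a) = (-44789 + 26167)/(-32296 - 3218) = -18622/(-35514) = -18622*(-1/35514) = 9311/17757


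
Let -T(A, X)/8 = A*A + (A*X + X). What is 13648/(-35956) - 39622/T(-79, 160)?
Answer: -263230951/224329484 ≈ -1.1734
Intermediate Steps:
T(A, X) = -8*X - 8*A² - 8*A*X (T(A, X) = -8*(A*A + (A*X + X)) = -8*(A² + (X + A*X)) = -8*(X + A² + A*X) = -8*X - 8*A² - 8*A*X)
13648/(-35956) - 39622/T(-79, 160) = 13648/(-35956) - 39622/(-8*160 - 8*(-79)² - 8*(-79)*160) = 13648*(-1/35956) - 39622/(-1280 - 8*6241 + 101120) = -3412/8989 - 39622/(-1280 - 49928 + 101120) = -3412/8989 - 39622/49912 = -3412/8989 - 39622*1/49912 = -3412/8989 - 19811/24956 = -263230951/224329484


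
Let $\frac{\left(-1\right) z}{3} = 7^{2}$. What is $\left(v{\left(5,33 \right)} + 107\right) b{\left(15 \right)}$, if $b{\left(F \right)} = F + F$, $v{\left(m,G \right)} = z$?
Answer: $-1200$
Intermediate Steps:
$z = -147$ ($z = - 3 \cdot 7^{2} = \left(-3\right) 49 = -147$)
$v{\left(m,G \right)} = -147$
$b{\left(F \right)} = 2 F$
$\left(v{\left(5,33 \right)} + 107\right) b{\left(15 \right)} = \left(-147 + 107\right) 2 \cdot 15 = \left(-40\right) 30 = -1200$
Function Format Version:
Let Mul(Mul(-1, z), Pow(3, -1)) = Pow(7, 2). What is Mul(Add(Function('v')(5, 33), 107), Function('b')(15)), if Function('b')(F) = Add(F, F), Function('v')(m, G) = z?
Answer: -1200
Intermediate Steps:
z = -147 (z = Mul(-3, Pow(7, 2)) = Mul(-3, 49) = -147)
Function('v')(m, G) = -147
Function('b')(F) = Mul(2, F)
Mul(Add(Function('v')(5, 33), 107), Function('b')(15)) = Mul(Add(-147, 107), Mul(2, 15)) = Mul(-40, 30) = -1200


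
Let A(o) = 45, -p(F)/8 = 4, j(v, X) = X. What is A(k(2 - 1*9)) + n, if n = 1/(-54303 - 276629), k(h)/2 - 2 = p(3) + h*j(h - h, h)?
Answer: 14891939/330932 ≈ 45.000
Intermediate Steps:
p(F) = -32 (p(F) = -8*4 = -32)
k(h) = -60 + 2*h² (k(h) = 4 + 2*(-32 + h*h) = 4 + 2*(-32 + h²) = 4 + (-64 + 2*h²) = -60 + 2*h²)
n = -1/330932 (n = 1/(-330932) = -1/330932 ≈ -3.0218e-6)
A(k(2 - 1*9)) + n = 45 - 1/330932 = 14891939/330932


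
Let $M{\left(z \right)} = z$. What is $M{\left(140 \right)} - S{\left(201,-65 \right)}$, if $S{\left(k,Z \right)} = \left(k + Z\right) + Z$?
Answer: $69$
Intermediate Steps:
$S{\left(k,Z \right)} = k + 2 Z$ ($S{\left(k,Z \right)} = \left(Z + k\right) + Z = k + 2 Z$)
$M{\left(140 \right)} - S{\left(201,-65 \right)} = 140 - \left(201 + 2 \left(-65\right)\right) = 140 - \left(201 - 130\right) = 140 - 71 = 69$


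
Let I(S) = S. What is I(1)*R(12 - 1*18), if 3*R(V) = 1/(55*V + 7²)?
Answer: -1/843 ≈ -0.0011862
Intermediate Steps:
R(V) = 1/(3*(49 + 55*V)) (R(V) = 1/(3*(55*V + 7²)) = 1/(3*(55*V + 49)) = 1/(3*(49 + 55*V)))
I(1)*R(12 - 1*18) = 1*(1/(3*(49 + 55*(12 - 1*18)))) = 1*(1/(3*(49 + 55*(12 - 18)))) = 1*(1/(3*(49 + 55*(-6)))) = 1*(1/(3*(49 - 330))) = 1*((⅓)/(-281)) = 1*((⅓)*(-1/281)) = 1*(-1/843) = -1/843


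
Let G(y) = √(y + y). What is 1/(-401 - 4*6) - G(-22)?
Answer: -1/425 - 2*I*√11 ≈ -0.0023529 - 6.6332*I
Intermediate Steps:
G(y) = √2*√y (G(y) = √(2*y) = √2*√y)
1/(-401 - 4*6) - G(-22) = 1/(-401 - 4*6) - √2*√(-22) = 1/(-401 - 24) - √2*I*√22 = 1/(-425) - 2*I*√11 = -1/425 - 2*I*√11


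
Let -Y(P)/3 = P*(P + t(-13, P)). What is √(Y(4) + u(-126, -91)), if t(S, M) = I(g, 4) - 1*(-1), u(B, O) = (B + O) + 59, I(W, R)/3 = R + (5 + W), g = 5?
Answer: 19*I*√2 ≈ 26.87*I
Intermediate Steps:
I(W, R) = 15 + 3*R + 3*W (I(W, R) = 3*(R + (5 + W)) = 3*(5 + R + W) = 15 + 3*R + 3*W)
u(B, O) = 59 + B + O
t(S, M) = 43 (t(S, M) = (15 + 3*4 + 3*5) - 1*(-1) = (15 + 12 + 15) + 1 = 42 + 1 = 43)
Y(P) = -3*P*(43 + P) (Y(P) = -3*P*(P + 43) = -3*P*(43 + P))
√(Y(4) + u(-126, -91)) = √(-3*4*(43 + 4) + (59 - 126 - 91)) = √(-3*4*47 - 158) = √(-564 - 158) = √(-722) = 19*I*√2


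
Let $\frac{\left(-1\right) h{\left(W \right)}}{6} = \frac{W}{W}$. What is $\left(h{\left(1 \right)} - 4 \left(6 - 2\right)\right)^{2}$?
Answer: $484$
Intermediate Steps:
$h{\left(W \right)} = -6$ ($h{\left(W \right)} = - 6 \frac{W}{W} = \left(-6\right) 1 = -6$)
$\left(h{\left(1 \right)} - 4 \left(6 - 2\right)\right)^{2} = \left(-6 - 4 \left(6 - 2\right)\right)^{2} = \left(-6 - 16\right)^{2} = \left(-22\right)^{2} = 484$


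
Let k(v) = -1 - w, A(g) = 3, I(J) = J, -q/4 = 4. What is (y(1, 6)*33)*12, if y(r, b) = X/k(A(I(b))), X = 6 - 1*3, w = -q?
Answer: -1188/17 ≈ -69.882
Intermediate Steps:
q = -16 (q = -4*4 = -16)
w = 16 (w = -1*(-16) = 16)
k(v) = -17 (k(v) = -1 - 1*16 = -1 - 16 = -17)
X = 3 (X = 6 - 3 = 3)
y(r, b) = -3/17 (y(r, b) = 3/(-17) = 3*(-1/17) = -3/17)
(y(1, 6)*33)*12 = -3/17*33*12 = -99/17*12 = -1188/17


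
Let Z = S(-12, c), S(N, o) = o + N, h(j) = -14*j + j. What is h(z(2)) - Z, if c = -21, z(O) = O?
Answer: 7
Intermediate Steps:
h(j) = -13*j
S(N, o) = N + o
Z = -33 (Z = -12 - 21 = -33)
h(z(2)) - Z = -13*2 - 1*(-33) = -26 + 33 = 7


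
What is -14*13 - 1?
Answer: -183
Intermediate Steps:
-14*13 - 1 = -182 - 1 = -183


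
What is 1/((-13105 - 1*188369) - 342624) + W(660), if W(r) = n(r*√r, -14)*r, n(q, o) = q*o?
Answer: -1/544098 - 12196800*√165 ≈ -1.5667e+8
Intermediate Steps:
n(q, o) = o*q
W(r) = -14*r^(5/2) (W(r) = (-14*r*√r)*r = (-14*r^(3/2))*r = -14*r^(5/2))
1/((-13105 - 1*188369) - 342624) + W(660) = 1/((-13105 - 1*188369) - 342624) - 12196800*√165 = 1/((-13105 - 188369) - 342624) - 12196800*√165 = 1/(-201474 - 342624) - 12196800*√165 = 1/(-544098) - 12196800*√165 = -1/544098 - 12196800*√165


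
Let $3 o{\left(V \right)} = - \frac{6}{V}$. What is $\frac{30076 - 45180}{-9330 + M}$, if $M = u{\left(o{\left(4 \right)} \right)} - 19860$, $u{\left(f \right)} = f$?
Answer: $\frac{30208}{58381} \approx 0.51743$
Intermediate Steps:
$o{\left(V \right)} = - \frac{2}{V}$ ($o{\left(V \right)} = \frac{\left(-6\right) \frac{1}{V}}{3} = - \frac{2}{V}$)
$M = - \frac{39721}{2}$ ($M = - \frac{2}{4} - 19860 = \left(-2\right) \frac{1}{4} - 19860 = - \frac{1}{2} - 19860 = - \frac{39721}{2} \approx -19861.0$)
$\frac{30076 - 45180}{-9330 + M} = \frac{30076 - 45180}{-9330 - \frac{39721}{2}} = - \frac{15104}{- \frac{58381}{2}} = \left(-15104\right) \left(- \frac{2}{58381}\right) = \frac{30208}{58381}$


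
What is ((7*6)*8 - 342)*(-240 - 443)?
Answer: 4098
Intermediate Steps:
((7*6)*8 - 342)*(-240 - 443) = (42*8 - 342)*(-683) = (336 - 342)*(-683) = -6*(-683) = 4098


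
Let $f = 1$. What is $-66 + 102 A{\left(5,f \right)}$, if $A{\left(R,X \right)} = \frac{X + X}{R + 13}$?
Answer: $- \frac{164}{3} \approx -54.667$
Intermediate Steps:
$A{\left(R,X \right)} = \frac{2 X}{13 + R}$
$-66 + 102 A{\left(5,f \right)} = -66 + 102 \cdot 2 \cdot 1 \frac{1}{13 + 5} = -66 + 102 \cdot 2 \cdot 1 \cdot \frac{1}{18} = -66 + 102 \cdot \frac{1}{9} = -66 + \frac{34}{3} = - \frac{164}{3}$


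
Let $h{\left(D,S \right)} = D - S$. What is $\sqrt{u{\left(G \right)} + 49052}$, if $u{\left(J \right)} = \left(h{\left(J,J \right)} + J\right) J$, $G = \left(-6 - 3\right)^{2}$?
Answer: $\sqrt{55613} \approx 235.82$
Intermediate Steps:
$G = 81$ ($G = \left(-9\right)^{2} = 81$)
$u{\left(J \right)} = J^{2}$ ($u{\left(J \right)} = \left(\left(J - J\right) + J\right) J = \left(0 + J\right) J = J J = J^{2}$)
$\sqrt{u{\left(G \right)} + 49052} = \sqrt{81^{2} + 49052} = \sqrt{6561 + 49052} = \sqrt{55613}$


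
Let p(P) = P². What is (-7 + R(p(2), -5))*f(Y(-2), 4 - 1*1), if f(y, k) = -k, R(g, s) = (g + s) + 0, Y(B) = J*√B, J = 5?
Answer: 24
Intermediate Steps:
Y(B) = 5*√B
R(g, s) = g + s
(-7 + R(p(2), -5))*f(Y(-2), 4 - 1*1) = (-7 + (2² - 5))*(-(4 - 1*1)) = (-7 + (4 - 5))*(-(4 - 1)) = (-7 - 1)*(-1*3) = -8*(-3) = 24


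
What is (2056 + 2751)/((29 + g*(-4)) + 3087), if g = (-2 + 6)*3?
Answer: 4807/3068 ≈ 1.5668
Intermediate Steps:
g = 12 (g = 4*3 = 12)
(2056 + 2751)/((29 + g*(-4)) + 3087) = (2056 + 2751)/((29 + 12*(-4)) + 3087) = 4807/((29 - 48) + 3087) = 4807/(-19 + 3087) = 4807/3068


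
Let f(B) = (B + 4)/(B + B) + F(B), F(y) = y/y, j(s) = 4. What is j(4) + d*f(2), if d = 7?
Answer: 43/2 ≈ 21.500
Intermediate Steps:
F(y) = 1
f(B) = 1 + (4 + B)/(2*B) (f(B) = (B + 4)/(B + B) + 1 = (4 + B)/((2*B)) + 1 = (4 + B)*(1/(2*B)) + 1 = (4 + B)/(2*B) + 1 = 1 + (4 + B)/(2*B))
j(4) + d*f(2) = 4 + 7*(3/2 + 2/2) = 4 + 7*(3/2 + 2*(½)) = 4 + 7*(3/2 + 1) = 4 + 7*(5/2) = 4 + 35/2 = 43/2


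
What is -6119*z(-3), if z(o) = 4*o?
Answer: 73428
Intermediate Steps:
-6119*z(-3) = -24476*(-3) = -6119*(-12) = 73428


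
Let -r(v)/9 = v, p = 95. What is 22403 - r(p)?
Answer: 23258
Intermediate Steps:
r(v) = -9*v
22403 - r(p) = 22403 - (-9)*95 = 22403 - 1*(-855) = 22403 + 855 = 23258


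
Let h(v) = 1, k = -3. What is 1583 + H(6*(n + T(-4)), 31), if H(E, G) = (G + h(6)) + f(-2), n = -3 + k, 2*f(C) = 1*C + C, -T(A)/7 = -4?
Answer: 1613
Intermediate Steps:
T(A) = 28 (T(A) = -7*(-4) = 28)
f(C) = C (f(C) = (1*C + C)/2 = (C + C)/2 = (2*C)/2 = C)
n = -6 (n = -3 - 3 = -6)
H(E, G) = -1 + G (H(E, G) = (G + 1) - 2 = (1 + G) - 2 = -1 + G)
1583 + H(6*(n + T(-4)), 31) = 1583 + (-1 + 31) = 1583 + 30 = 1613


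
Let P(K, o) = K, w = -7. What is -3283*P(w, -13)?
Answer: 22981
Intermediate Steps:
-3283*P(w, -13) = -3283*(-7) = 22981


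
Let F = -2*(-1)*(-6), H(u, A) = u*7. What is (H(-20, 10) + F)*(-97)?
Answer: 14744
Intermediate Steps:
H(u, A) = 7*u
F = -12 (F = 2*(-6) = -12)
(H(-20, 10) + F)*(-97) = (7*(-20) - 12)*(-97) = (-140 - 12)*(-97) = -152*(-97) = 14744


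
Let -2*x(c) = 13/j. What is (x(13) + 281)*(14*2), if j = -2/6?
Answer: 8414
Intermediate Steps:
j = -⅓ (j = -2*⅙ = -⅓ ≈ -0.33333)
x(c) = 39/2 (x(c) = -13/(2*(-⅓)) = -13*(-3)/2 = -½*(-39) = 39/2)
(x(13) + 281)*(14*2) = (39/2 + 281)*(14*2) = (601/2)*28 = 8414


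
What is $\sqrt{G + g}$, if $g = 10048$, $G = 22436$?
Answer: $2 \sqrt{8121} \approx 180.23$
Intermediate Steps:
$\sqrt{G + g} = \sqrt{22436 + 10048} = \sqrt{32484} = 2 \sqrt{8121}$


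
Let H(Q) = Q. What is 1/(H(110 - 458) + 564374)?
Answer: 1/564026 ≈ 1.7730e-6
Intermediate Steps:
1/(H(110 - 458) + 564374) = 1/((110 - 458) + 564374) = 1/(-348 + 564374) = 1/564026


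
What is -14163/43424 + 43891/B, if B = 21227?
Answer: 1605284783/921761248 ≈ 1.7415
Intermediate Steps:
-14163/43424 + 43891/B = -14163/43424 + 43891/21227 = 1605284783/921761248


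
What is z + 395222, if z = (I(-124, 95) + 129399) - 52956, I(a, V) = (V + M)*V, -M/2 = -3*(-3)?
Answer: 478980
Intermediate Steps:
M = -18 (M = -(-6)*(-3) = -2*9 = -18)
I(a, V) = V*(-18 + V) (I(a, V) = (V - 18)*V = (-18 + V)*V = V*(-18 + V))
z = 83758 (z = (95*(-18 + 95) + 129399) - 52956 = (95*77 + 129399) - 52956 = (7315 + 129399) - 52956 = 136714 - 52956 = 83758)
z + 395222 = 83758 + 395222 = 478980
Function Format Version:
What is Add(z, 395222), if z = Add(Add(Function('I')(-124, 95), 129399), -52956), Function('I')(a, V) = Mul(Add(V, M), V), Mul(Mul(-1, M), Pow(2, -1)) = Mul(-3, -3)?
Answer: 478980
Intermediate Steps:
M = -18 (M = Mul(-2, Mul(-3, -3)) = Mul(-2, 9) = -18)
Function('I')(a, V) = Mul(V, Add(-18, V)) (Function('I')(a, V) = Mul(Add(V, -18), V) = Mul(Add(-18, V), V) = Mul(V, Add(-18, V)))
z = 83758 (z = Add(Add(Mul(95, Add(-18, 95)), 129399), -52956) = Add(Add(Mul(95, 77), 129399), -52956) = Add(Add(7315, 129399), -52956) = Add(136714, -52956) = 83758)
Add(z, 395222) = Add(83758, 395222) = 478980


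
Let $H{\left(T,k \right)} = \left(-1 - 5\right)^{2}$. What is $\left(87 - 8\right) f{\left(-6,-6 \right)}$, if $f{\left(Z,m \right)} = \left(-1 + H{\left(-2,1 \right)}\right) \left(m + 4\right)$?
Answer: $-5530$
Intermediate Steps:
$H{\left(T,k \right)} = 36$ ($H{\left(T,k \right)} = \left(-6\right)^{2} = 36$)
$f{\left(Z,m \right)} = 140 + 35 m$ ($f{\left(Z,m \right)} = \left(-1 + 36\right) \left(m + 4\right) = 35 \left(4 + m\right) = 140 + 35 m$)
$\left(87 - 8\right) f{\left(-6,-6 \right)} = \left(87 - 8\right) \left(140 + 35 \left(-6\right)\right) = 79 \left(140 - 210\right) = 79 \left(-70\right) = -5530$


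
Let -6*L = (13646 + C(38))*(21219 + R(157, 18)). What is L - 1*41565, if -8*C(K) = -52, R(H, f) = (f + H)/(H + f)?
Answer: -144977720/3 ≈ -4.8326e+7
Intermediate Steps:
R(H, f) = 1 (R(H, f) = (H + f)/(H + f) = 1)
C(K) = 13/2 (C(K) = -1/8*(-52) = 13/2)
L = -144853025/3 (L = -(13646 + 13/2)*(21219 + 1)/6 = -27305*21220/12 = -1/6*289706050 = -144853025/3 ≈ -4.8284e+7)
L - 1*41565 = -144853025/3 - 1*41565 = -144853025/3 - 41565 = -144977720/3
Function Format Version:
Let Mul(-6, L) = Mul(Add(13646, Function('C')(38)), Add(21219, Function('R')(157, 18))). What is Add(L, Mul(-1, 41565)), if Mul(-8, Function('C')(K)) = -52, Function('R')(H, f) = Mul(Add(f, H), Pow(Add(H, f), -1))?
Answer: Rational(-144977720, 3) ≈ -4.8326e+7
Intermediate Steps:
Function('R')(H, f) = 1 (Function('R')(H, f) = Mul(Add(H, f), Pow(Add(H, f), -1)) = 1)
Function('C')(K) = Rational(13, 2) (Function('C')(K) = Mul(Rational(-1, 8), -52) = Rational(13, 2))
L = Rational(-144853025, 3) (L = Mul(Rational(-1, 6), Mul(Add(13646, Rational(13, 2)), Add(21219, 1))) = Mul(Rational(-1, 6), Mul(Rational(27305, 2), 21220)) = Mul(Rational(-1, 6), 289706050) = Rational(-144853025, 3) ≈ -4.8284e+7)
Add(L, Mul(-1, 41565)) = Add(Rational(-144853025, 3), Mul(-1, 41565)) = Add(Rational(-144853025, 3), -41565) = Rational(-144977720, 3)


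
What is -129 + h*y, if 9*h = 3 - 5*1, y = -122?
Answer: -917/9 ≈ -101.89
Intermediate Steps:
h = -2/9 (h = (3 - 5*1)/9 = (3 - 5)/9 = (1/9)*(-2) = -2/9 ≈ -0.22222)
-129 + h*y = -129 - 2/9*(-122) = -129 + 244/9 = -917/9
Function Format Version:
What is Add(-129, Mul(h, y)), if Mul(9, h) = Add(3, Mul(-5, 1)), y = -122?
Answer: Rational(-917, 9) ≈ -101.89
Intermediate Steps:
h = Rational(-2, 9) (h = Mul(Rational(1, 9), Add(3, Mul(-5, 1))) = Mul(Rational(1, 9), Add(3, -5)) = Mul(Rational(1, 9), -2) = Rational(-2, 9) ≈ -0.22222)
Add(-129, Mul(h, y)) = Add(-129, Mul(Rational(-2, 9), -122)) = Add(-129, Rational(244, 9)) = Rational(-917, 9)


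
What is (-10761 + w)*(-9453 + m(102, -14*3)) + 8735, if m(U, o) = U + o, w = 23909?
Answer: -123490429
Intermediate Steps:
(-10761 + w)*(-9453 + m(102, -14*3)) + 8735 = (-10761 + 23909)*(-9453 + (102 - 14*3)) + 8735 = 13148*(-9453 + (102 - 42)) + 8735 = 13148*(-9453 + 60) + 8735 = 13148*(-9393) + 8735 = -123499164 + 8735 = -123490429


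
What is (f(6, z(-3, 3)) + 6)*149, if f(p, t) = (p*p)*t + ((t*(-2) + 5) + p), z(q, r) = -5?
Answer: -22797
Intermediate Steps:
f(p, t) = 5 + p - 2*t + t*p² (f(p, t) = p²*t + ((-2*t + 5) + p) = t*p² + ((5 - 2*t) + p) = t*p² + (5 + p - 2*t) = 5 + p - 2*t + t*p²)
(f(6, z(-3, 3)) + 6)*149 = ((5 + 6 - 2*(-5) - 5*6²) + 6)*149 = ((5 + 6 + 10 - 5*36) + 6)*149 = ((5 + 6 + 10 - 180) + 6)*149 = (-159 + 6)*149 = -153*149 = -22797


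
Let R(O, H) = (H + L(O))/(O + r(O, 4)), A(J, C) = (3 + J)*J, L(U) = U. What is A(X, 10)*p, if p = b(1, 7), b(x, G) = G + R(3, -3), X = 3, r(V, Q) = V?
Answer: 126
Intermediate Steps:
A(J, C) = J*(3 + J)
R(O, H) = (H + O)/(2*O) (R(O, H) = (H + O)/(O + O) = (H + O)/((2*O)) = (H + O)*(1/(2*O)) = (H + O)/(2*O))
b(x, G) = G (b(x, G) = G + (½)*(-3 + 3)/3 = G + (½)*(⅓)*0 = G + 0 = G)
p = 7
A(X, 10)*p = (3*(3 + 3))*7 = (3*6)*7 = 18*7 = 126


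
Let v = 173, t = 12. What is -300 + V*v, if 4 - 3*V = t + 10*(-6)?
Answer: 8096/3 ≈ 2698.7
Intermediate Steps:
V = 52/3 (V = 4/3 - (12 + 10*(-6))/3 = 4/3 - (12 - 60)/3 = 4/3 - 1/3*(-48) = 4/3 + 16 = 52/3 ≈ 17.333)
-300 + V*v = -300 + (52/3)*173 = -300 + 8996/3 = 8096/3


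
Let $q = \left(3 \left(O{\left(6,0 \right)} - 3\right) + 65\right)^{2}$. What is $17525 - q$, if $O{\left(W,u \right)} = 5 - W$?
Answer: $14716$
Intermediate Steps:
$q = 2809$ ($q = \left(3 \left(\left(5 - 6\right) - 3\right) + 65\right)^{2} = \left(3 \left(-1 - 3\right) + 65\right)^{2} = \left(3 \left(-4\right) + 65\right)^{2} = \left(-12 + 65\right)^{2} = 53^{2} = 2809$)
$17525 - q = 17525 - 2809 = 14716$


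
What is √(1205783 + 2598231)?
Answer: √3804014 ≈ 1950.4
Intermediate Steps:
√(1205783 + 2598231) = √3804014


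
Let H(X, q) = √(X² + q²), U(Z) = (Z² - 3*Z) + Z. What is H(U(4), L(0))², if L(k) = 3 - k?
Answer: 73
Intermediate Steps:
U(Z) = Z² - 2*Z
H(U(4), L(0))² = (√((4*(-2 + 4))² + (3 - 1*0)²))² = (√((4*2)² + (3 + 0)²))² = (√(8² + 3²))² = (√(64 + 9))² = (√73)² = 73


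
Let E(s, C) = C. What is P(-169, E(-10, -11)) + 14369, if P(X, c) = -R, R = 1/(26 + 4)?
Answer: 431069/30 ≈ 14369.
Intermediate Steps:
R = 1/30 ≈ 0.033333
P(X, c) = -1/30 (P(X, c) = -1*1/30 = -1/30)
P(-169, E(-10, -11)) + 14369 = -1/30 + 14369 = 431069/30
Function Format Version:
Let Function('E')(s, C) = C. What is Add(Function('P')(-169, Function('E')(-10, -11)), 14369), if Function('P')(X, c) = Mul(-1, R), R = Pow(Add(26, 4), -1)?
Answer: Rational(431069, 30) ≈ 14369.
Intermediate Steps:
R = Rational(1, 30) (R = Pow(30, -1) = Rational(1, 30) ≈ 0.033333)
Function('P')(X, c) = Rational(-1, 30) (Function('P')(X, c) = Mul(-1, Rational(1, 30)) = Rational(-1, 30))
Add(Function('P')(-169, Function('E')(-10, -11)), 14369) = Add(Rational(-1, 30), 14369) = Rational(431069, 30)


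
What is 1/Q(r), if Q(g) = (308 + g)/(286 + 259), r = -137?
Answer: 545/171 ≈ 3.1871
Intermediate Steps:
Q(g) = 308/545 + g/545 (Q(g) = (308 + g)/545 = (308 + g)*(1/545) = 308/545 + g/545)
1/Q(r) = 1/(308/545 + (1/545)*(-137)) = 1/(308/545 - 137/545) = 1/(171/545) = 545/171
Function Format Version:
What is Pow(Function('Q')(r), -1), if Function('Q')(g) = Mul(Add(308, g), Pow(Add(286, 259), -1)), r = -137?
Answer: Rational(545, 171) ≈ 3.1871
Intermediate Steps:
Function('Q')(g) = Add(Rational(308, 545), Mul(Rational(1, 545), g)) (Function('Q')(g) = Mul(Add(308, g), Pow(545, -1)) = Mul(Add(308, g), Rational(1, 545)) = Add(Rational(308, 545), Mul(Rational(1, 545), g)))
Pow(Function('Q')(r), -1) = Pow(Add(Rational(308, 545), Mul(Rational(1, 545), -137)), -1) = Pow(Add(Rational(308, 545), Rational(-137, 545)), -1) = Pow(Rational(171, 545), -1) = Rational(545, 171)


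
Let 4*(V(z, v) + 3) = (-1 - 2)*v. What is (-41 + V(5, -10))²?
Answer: 5329/4 ≈ 1332.3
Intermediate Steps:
V(z, v) = -3 - 3*v/4 (V(z, v) = -3 + ((-1 - 2)*v)/4 = -3 + (-3*v)/4 = -3 - 3*v/4)
(-41 + V(5, -10))² = (-41 + (-3 - ¾*(-10)))² = (-41 + (-3 + 15/2))² = (-41 + 9/2)² = (-73/2)² = 5329/4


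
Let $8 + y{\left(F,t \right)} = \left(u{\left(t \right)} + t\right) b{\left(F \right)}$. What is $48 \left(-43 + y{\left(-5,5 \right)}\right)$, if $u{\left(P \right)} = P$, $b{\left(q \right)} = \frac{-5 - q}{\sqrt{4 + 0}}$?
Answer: $-2448$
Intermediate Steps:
$b{\left(q \right)} = - \frac{5}{2} - \frac{q}{2}$ ($b{\left(q \right)} = \frac{-5 - q}{\sqrt{4}} = \frac{-5 - q}{2} = \left(-5 - q\right) \frac{1}{2} = - \frac{5}{2} - \frac{q}{2}$)
$y{\left(F,t \right)} = -8 + 2 t \left(- \frac{5}{2} - \frac{F}{2}\right)$ ($y{\left(F,t \right)} = -8 + \left(t + t\right) \left(- \frac{5}{2} - \frac{F}{2}\right) = -8 + 2 t \left(- \frac{5}{2} - \frac{F}{2}\right)$)
$48 \left(-43 + y{\left(-5,5 \right)}\right) = 48 \left(-43 - \left(8 + 5 \left(5 - 5\right)\right)\right) = 48 \left(-43 - \left(8 + 5 \cdot 0\right)\right) = 48 \left(-43 + \left(-8 + 0\right)\right) = 48 \left(-43 - 8\right) = 48 \left(-51\right) = -2448$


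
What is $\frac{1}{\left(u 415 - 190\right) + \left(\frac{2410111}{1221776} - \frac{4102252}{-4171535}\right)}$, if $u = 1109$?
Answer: $\frac{5096681346160}{2344717835789607137} \approx 2.1737 \cdot 10^{-6}$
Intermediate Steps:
$\frac{1}{\left(u 415 - 190\right) + \left(\frac{2410111}{1221776} - \frac{4102252}{-4171535}\right)} = \frac{1}{\left(1109 \cdot 415 - 190\right) + \left(\frac{2410111}{1221776} - \frac{4102252}{-4171535}\right)} = \frac{1}{\left(460235 - 190\right) + \left(2410111 \cdot \frac{1}{1221776} - - \frac{4102252}{4171535}\right)} = \frac{1}{460045 + \left(\frac{2410111}{1221776} + \frac{4102252}{4171535}\right)} = \frac{1}{460045 + \frac{15065895429937}{5096681346160}} = \frac{1}{\frac{2344717835789607137}{5096681346160}} = \frac{5096681346160}{2344717835789607137}$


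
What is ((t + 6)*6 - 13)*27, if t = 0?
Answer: 621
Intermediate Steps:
((t + 6)*6 - 13)*27 = ((0 + 6)*6 - 13)*27 = (6*6 - 13)*27 = (36 - 13)*27 = 23*27 = 621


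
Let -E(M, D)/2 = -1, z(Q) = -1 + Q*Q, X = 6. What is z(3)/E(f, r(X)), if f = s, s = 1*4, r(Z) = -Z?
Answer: 4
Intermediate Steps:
z(Q) = -1 + Q²
s = 4
f = 4
E(M, D) = 2 (E(M, D) = -2*(-1) = 2)
z(3)/E(f, r(X)) = (-1 + 3²)/2 = (-1 + 9)/2 = (½)*8 = 4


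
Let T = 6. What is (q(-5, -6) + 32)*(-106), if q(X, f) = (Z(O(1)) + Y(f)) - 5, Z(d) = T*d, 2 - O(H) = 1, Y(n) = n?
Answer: -2862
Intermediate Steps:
O(H) = 1 (O(H) = 2 - 1*1 = 2 - 1 = 1)
Z(d) = 6*d
q(X, f) = 1 + f (q(X, f) = (6*1 + f) - 5 = (6 + f) - 5 = 1 + f)
(q(-5, -6) + 32)*(-106) = ((1 - 6) + 32)*(-106) = (-5 + 32)*(-106) = 27*(-106) = -2862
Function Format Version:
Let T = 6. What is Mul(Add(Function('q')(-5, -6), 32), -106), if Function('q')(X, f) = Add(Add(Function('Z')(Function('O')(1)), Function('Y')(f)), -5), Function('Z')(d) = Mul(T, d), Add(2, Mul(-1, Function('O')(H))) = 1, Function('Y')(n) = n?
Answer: -2862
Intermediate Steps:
Function('O')(H) = 1 (Function('O')(H) = Add(2, Mul(-1, 1)) = Add(2, -1) = 1)
Function('Z')(d) = Mul(6, d)
Function('q')(X, f) = Add(1, f) (Function('q')(X, f) = Add(Add(Mul(6, 1), f), -5) = Add(Add(6, f), -5) = Add(1, f))
Mul(Add(Function('q')(-5, -6), 32), -106) = Mul(Add(Add(1, -6), 32), -106) = Mul(Add(-5, 32), -106) = Mul(27, -106) = -2862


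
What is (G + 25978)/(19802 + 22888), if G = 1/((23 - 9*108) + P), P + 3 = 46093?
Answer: 1172672899/1927069290 ≈ 0.60853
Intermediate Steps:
P = 46090 (P = -3 + 46093 = 46090)
G = 1/45141 (G = 1/((23 - 9*108) + 46090) = 1/((23 - 972) + 46090) = 1/(-949 + 46090) = 1/45141 ≈ 2.2153e-5)
(G + 25978)/(19802 + 22888) = (1/45141 + 25978)/(19802 + 22888) = (1172672899/45141)/42690 = (1172672899/45141)*(1/42690) = 1172672899/1927069290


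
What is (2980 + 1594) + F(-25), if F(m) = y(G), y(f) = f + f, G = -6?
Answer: 4562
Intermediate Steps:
y(f) = 2*f
F(m) = -12 (F(m) = 2*(-6) = -12)
(2980 + 1594) + F(-25) = (2980 + 1594) - 12 = 4574 - 12 = 4562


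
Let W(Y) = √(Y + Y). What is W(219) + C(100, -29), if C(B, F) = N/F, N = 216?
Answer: -216/29 + √438 ≈ 13.480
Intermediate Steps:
C(B, F) = 216/F
W(Y) = √2*√Y (W(Y) = √(2*Y) = √2*√Y)
W(219) + C(100, -29) = √2*√219 + 216/(-29) = √438 + 216*(-1/29) = √438 - 216/29 = -216/29 + √438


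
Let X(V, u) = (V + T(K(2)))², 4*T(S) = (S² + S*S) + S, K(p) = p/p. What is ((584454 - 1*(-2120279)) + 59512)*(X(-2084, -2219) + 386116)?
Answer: 209023209282525/16 ≈ 1.3064e+13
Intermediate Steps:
K(p) = 1
T(S) = S²/2 + S/4 (T(S) = ((S² + S*S) + S)/4 = ((S² + S²) + S)/4 = (2*S² + S)/4 = (S + 2*S²)/4 = S²/2 + S/4)
X(V, u) = (¾ + V)² (X(V, u) = (V + (¼)*1*(1 + 2*1))² = (V + (¼)*1*(1 + 2))² = (V + (¼)*1*3)² = (V + ¾)² = (¾ + V)²)
((584454 - 1*(-2120279)) + 59512)*(X(-2084, -2219) + 386116) = ((584454 - 1*(-2120279)) + 59512)*((3 + 4*(-2084))²/16 + 386116) = ((584454 + 2120279) + 59512)*((3 - 8336)²/16 + 386116) = (2704733 + 59512)*((1/16)*(-8333)² + 386116) = 2764245*((1/16)*69438889 + 386116) = 2764245*(69438889/16 + 386116) = 2764245*(75616745/16) = 209023209282525/16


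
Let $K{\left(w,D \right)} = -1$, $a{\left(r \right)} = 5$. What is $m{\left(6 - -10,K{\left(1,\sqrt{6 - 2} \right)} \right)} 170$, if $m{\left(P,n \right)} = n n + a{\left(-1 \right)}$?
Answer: $1020$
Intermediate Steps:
$m{\left(P,n \right)} = 5 + n^{2}$ ($m{\left(P,n \right)} = n n + 5 = n^{2} + 5 = 5 + n^{2}$)
$m{\left(6 - -10,K{\left(1,\sqrt{6 - 2} \right)} \right)} 170 = \left(5 + \left(-1\right)^{2}\right) 170 = \left(5 + 1\right) 170 = 6 \cdot 170 = 1020$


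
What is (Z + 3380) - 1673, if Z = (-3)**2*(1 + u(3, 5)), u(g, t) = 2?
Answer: 1734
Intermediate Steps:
Z = 27 (Z = (-3)**2*(1 + 2) = 9*3 = 27)
(Z + 3380) - 1673 = (27 + 3380) - 1673 = 3407 - 1673 = 1734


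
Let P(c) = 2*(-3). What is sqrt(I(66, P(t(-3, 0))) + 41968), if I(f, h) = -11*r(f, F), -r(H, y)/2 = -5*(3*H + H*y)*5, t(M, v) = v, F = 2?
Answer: 2*I*sqrt(34883) ≈ 373.54*I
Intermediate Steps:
P(c) = -6
r(H, y) = 150*H + 50*H*y (r(H, y) = -2*(-5*(3*H + H*y))*5 = -2*(-15*H - 5*H*y)*5 = -2*(-75*H - 25*H*y) = 150*H + 50*H*y)
I(f, h) = -2750*f (I(f, h) = -550*f*(3 + 2) = -550*f*5 = -2750*f)
sqrt(I(66, P(t(-3, 0))) + 41968) = sqrt(-2750*66 + 41968) = sqrt(-181500 + 41968) = sqrt(-139532) = 2*I*sqrt(34883)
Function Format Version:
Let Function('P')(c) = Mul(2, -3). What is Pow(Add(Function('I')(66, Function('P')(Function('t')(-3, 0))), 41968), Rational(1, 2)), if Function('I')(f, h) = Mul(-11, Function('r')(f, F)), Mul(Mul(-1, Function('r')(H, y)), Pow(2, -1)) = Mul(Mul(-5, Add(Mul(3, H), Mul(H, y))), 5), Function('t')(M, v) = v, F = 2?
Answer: Mul(2, I, Pow(34883, Rational(1, 2))) ≈ Mul(373.54, I)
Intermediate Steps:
Function('P')(c) = -6
Function('r')(H, y) = Add(Mul(150, H), Mul(50, H, y)) (Function('r')(H, y) = Mul(-2, Mul(Mul(-5, Add(Mul(3, H), Mul(H, y))), 5)) = Mul(-2, Mul(Add(Mul(-15, H), Mul(-5, H, y)), 5)) = Mul(-2, Add(Mul(-75, H), Mul(-25, H, y))) = Add(Mul(150, H), Mul(50, H, y)))
Function('I')(f, h) = Mul(-2750, f) (Function('I')(f, h) = Mul(-11, Mul(50, f, Add(3, 2))) = Mul(-11, Mul(50, f, 5)) = Mul(-11, Mul(250, f)) = Mul(-2750, f))
Pow(Add(Function('I')(66, Function('P')(Function('t')(-3, 0))), 41968), Rational(1, 2)) = Pow(Add(Mul(-2750, 66), 41968), Rational(1, 2)) = Pow(Add(-181500, 41968), Rational(1, 2)) = Pow(-139532, Rational(1, 2)) = Mul(2, I, Pow(34883, Rational(1, 2)))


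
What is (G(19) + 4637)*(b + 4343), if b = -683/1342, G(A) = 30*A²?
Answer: 90135844941/1342 ≈ 6.7165e+7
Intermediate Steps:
b = -683/1342 (b = -683*1/1342 = -683/1342 ≈ -0.50894)
(G(19) + 4637)*(b + 4343) = (30*19² + 4637)*(-683/1342 + 4343) = (30*361 + 4637)*(5827623/1342) = (10830 + 4637)*(5827623/1342) = 15467*(5827623/1342) = 90135844941/1342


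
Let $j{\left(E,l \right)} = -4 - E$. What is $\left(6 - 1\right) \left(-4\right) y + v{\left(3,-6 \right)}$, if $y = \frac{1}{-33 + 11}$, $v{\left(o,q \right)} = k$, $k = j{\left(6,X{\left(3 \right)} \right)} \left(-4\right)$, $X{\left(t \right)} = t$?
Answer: $\frac{450}{11} \approx 40.909$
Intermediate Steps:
$k = 40$ ($k = \left(-4 - 6\right) \left(-4\right) = \left(-10\right) \left(-4\right) = 40$)
$v{\left(o,q \right)} = 40$
$y = - \frac{1}{22}$ ($y = \frac{1}{-22} = - \frac{1}{22} \approx -0.045455$)
$\left(6 - 1\right) \left(-4\right) y + v{\left(3,-6 \right)} = \left(6 - 1\right) \left(-4\right) \left(- \frac{1}{22}\right) + 40 = 5 \left(-4\right) \left(- \frac{1}{22}\right) + 40 = \left(-20\right) \left(- \frac{1}{22}\right) + 40 = \frac{10}{11} + 40 = \frac{450}{11}$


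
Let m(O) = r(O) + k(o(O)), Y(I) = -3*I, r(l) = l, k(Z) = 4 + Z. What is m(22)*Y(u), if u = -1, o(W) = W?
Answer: 144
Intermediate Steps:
m(O) = 4 + 2*O (m(O) = O + (4 + O) = 4 + 2*O)
m(22)*Y(u) = (4 + 2*22)*(-3*(-1)) = (4 + 44)*3 = 48*3 = 144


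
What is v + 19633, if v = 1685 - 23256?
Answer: -1938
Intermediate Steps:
v = -21571
v + 19633 = -21571 + 19633 = -1938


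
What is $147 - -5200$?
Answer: $5347$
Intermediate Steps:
$147 - -5200 = 147 + 5200 = 5347$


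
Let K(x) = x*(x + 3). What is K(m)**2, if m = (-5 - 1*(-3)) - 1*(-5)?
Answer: 324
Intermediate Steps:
m = 3 (m = (-5 + 3) + 5 = -2 + 5 = 3)
K(x) = x*(3 + x)
K(m)**2 = (3*(3 + 3))**2 = (3*6)**2 = 18**2 = 324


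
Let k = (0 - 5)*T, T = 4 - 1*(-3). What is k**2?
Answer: 1225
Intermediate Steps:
T = 7 (T = 4 + 3 = 7)
k = -35 (k = (0 - 5)*7 = -5*7 = -35)
k**2 = (-35)**2 = 1225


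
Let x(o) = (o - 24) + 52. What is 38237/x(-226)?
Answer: -38237/198 ≈ -193.12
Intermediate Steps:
x(o) = 28 + o (x(o) = (-24 + o) + 52 = 28 + o)
38237/x(-226) = 38237/(28 - 226) = 38237/(-198) = 38237*(-1/198) = -38237/198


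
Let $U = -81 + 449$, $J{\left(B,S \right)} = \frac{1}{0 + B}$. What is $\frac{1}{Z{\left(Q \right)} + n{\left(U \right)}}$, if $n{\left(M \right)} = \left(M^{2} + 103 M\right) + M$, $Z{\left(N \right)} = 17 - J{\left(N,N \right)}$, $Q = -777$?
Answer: $\frac{777}{134975002} \approx 5.7566 \cdot 10^{-6}$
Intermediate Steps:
$J{\left(B,S \right)} = \frac{1}{B}$
$U = 368$
$Z{\left(N \right)} = 17 - \frac{1}{N}$
$n{\left(M \right)} = M^{2} + 104 M$
$\frac{1}{Z{\left(Q \right)} + n{\left(U \right)}} = \frac{1}{\left(17 - \frac{1}{-777}\right) + 368 \left(104 + 368\right)} = \frac{1}{\left(17 - - \frac{1}{777}\right) + 368 \cdot 472} = \frac{1}{\left(17 + \frac{1}{777}\right) + 173696} = \frac{1}{\frac{13210}{777} + 173696} = \frac{1}{\frac{134975002}{777}} = \frac{777}{134975002}$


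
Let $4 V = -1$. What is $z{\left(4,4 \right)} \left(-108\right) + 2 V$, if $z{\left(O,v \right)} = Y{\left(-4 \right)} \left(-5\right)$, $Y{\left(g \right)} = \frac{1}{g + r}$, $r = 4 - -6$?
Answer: $\frac{179}{2} \approx 89.5$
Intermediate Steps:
$V = - \frac{1}{4}$ ($V = \frac{1}{4} \left(-1\right) = - \frac{1}{4} \approx -0.25$)
$r = 10$ ($r = 4 + 6 = 10$)
$Y{\left(g \right)} = \frac{1}{10 + g}$ ($Y{\left(g \right)} = \frac{1}{g + 10} = \frac{1}{10 + g}$)
$z{\left(O,v \right)} = - \frac{5}{6}$ ($z{\left(O,v \right)} = \frac{1}{10 - 4} \left(-5\right) = \frac{1}{6} \left(-5\right) = - \frac{5}{6}$)
$z{\left(4,4 \right)} \left(-108\right) + 2 V = \left(- \frac{5}{6}\right) \left(-108\right) + 2 \left(- \frac{1}{4}\right) = 90 - \frac{1}{2} = \frac{179}{2}$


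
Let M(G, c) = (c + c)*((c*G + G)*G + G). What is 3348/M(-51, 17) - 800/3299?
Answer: -210169558/874277887 ≈ -0.24039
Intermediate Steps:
M(G, c) = 2*c*(G + G*(G + G*c)) (M(G, c) = (2*c)*((G*c + G)*G + G) = (2*c)*((G + G*c)*G + G) = (2*c)*(G*(G + G*c) + G) = (2*c)*(G + G*(G + G*c)) = 2*c*(G + G*(G + G*c)))
3348/M(-51, 17) - 800/3299 = 3348/((2*(-51)*17*(1 - 51 - 51*17))) - 800/3299 = 3348/((2*(-51)*17*(1 - 51 - 867))) - 800*1/3299 = 3348/((2*(-51)*17*(-917))) - 800/3299 = 3348/1590078 - 800/3299 = 3348*(1/1590078) - 800/3299 = 558/265013 - 800/3299 = -210169558/874277887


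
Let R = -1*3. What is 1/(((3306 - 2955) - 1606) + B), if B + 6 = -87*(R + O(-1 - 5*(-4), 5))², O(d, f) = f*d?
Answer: -1/737629 ≈ -1.3557e-6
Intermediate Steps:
O(d, f) = d*f
R = -3
B = -736374 (B = -6 - 87*(-3 + (-1 - 5*(-4))*5)² = -6 - 87*(-3 + (-1 + 20)*5)² = -6 - 87*(-3 + 19*5)² = -6 - 87*(-3 + 95)² = -6 - 87*92² = -6 - 87*8464 = -6 - 736368 = -736374)
1/(((3306 - 2955) - 1606) + B) = 1/(((3306 - 2955) - 1606) - 736374) = 1/((351 - 1606) - 736374) = 1/(-1255 - 736374) = 1/(-737629) = -1/737629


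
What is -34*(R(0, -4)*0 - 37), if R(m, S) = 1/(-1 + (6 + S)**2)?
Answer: 1258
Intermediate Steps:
-34*(R(0, -4)*0 - 37) = -34*(0/(-1 + (6 - 4)**2) - 37) = -34*(0/(-1 + 2**2) - 37) = -34*(0/(-1 + 4) - 37) = -34*(0/3 - 37) = -34*((1/3)*0 - 37) = -34*(0 - 37) = -34*(-37) = 1258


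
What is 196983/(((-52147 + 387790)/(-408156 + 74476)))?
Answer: -21909762480/111881 ≈ -1.9583e+5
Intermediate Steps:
196983/(((-52147 + 387790)/(-408156 + 74476))) = 196983/((335643/(-333680))) = 196983/((335643*(-1/333680))) = 196983/(-335643/333680) = 196983*(-333680/335643) = -21909762480/111881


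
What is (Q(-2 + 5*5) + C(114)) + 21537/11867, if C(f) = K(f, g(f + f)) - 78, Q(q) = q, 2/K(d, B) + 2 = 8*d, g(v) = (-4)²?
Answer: -287160473/5399485 ≈ -53.183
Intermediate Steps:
g(v) = 16
K(d, B) = 2/(-2 + 8*d)
C(f) = -78 + 1/(-1 + 4*f) (C(f) = 1/(-1 + 4*f) - 78 = -78 + 1/(-1 + 4*f))
(Q(-2 + 5*5) + C(114)) + 21537/11867 = ((-2 + 5*5) + (79 - 312*114)/(-1 + 4*114)) + 21537/11867 = ((-2 + 25) + (79 - 35568)/(-1 + 456)) + 21537*(1/11867) = (23 - 35489/455) + 21537/11867 = -25024/455 + 21537/11867 = -287160473/5399485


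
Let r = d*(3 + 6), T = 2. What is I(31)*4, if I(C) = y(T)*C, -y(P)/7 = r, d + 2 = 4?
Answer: -15624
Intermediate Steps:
d = 2 (d = -2 + 4 = 2)
r = 18 (r = 2*(3 + 6) = 2*9 = 18)
y(P) = -126 (y(P) = -7*18 = -126)
I(C) = -126*C
I(31)*4 = -126*31*4 = -3906*4 = -15624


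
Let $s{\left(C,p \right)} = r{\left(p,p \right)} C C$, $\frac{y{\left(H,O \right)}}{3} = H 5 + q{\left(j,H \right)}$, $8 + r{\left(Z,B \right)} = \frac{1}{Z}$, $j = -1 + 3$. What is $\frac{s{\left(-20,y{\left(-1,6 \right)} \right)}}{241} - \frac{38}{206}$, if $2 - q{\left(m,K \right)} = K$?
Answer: $- \frac{1023137}{74469} \approx -13.739$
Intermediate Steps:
$j = 2$
$q{\left(m,K \right)} = 2 - K$
$r{\left(Z,B \right)} = -8 + \frac{1}{Z}$
$y{\left(H,O \right)} = 6 + 12 H$ ($y{\left(H,O \right)} = 3 \left(H 5 - \left(-2 + H\right)\right) = 3 \left(5 H - \left(-2 + H\right)\right) = 3 \left(2 + 4 H\right) = 6 + 12 H$)
$s{\left(C,p \right)} = C^{2} \left(-8 + \frac{1}{p}\right)$ ($s{\left(C,p \right)} = \left(-8 + \frac{1}{p}\right) C C = C \left(-8 + \frac{1}{p}\right) C = C^{2} \left(-8 + \frac{1}{p}\right)$)
$\frac{s{\left(-20,y{\left(-1,6 \right)} \right)}}{241} - \frac{38}{206} = \frac{\left(-20\right)^{2} \frac{1}{6 + 12 \left(-1\right)} \left(1 - 8 \left(6 + 12 \left(-1\right)\right)\right)}{241} - \frac{38}{206} = \frac{400 \left(1 - 8 \left(6 - 12\right)\right)}{6 - 12} \cdot \frac{1}{241} - \frac{19}{103} = \frac{400 \left(1 - -48\right)}{-6} \cdot \frac{1}{241} - \frac{19}{103} = 400 \left(- \frac{1}{6}\right) \left(1 + 48\right) \frac{1}{241} - \frac{19}{103} = 400 \left(- \frac{1}{6}\right) 49 \cdot \frac{1}{241} - \frac{19}{103} = \left(- \frac{9800}{3}\right) \frac{1}{241} - \frac{19}{103} = - \frac{9800}{723} - \frac{19}{103} = - \frac{1023137}{74469}$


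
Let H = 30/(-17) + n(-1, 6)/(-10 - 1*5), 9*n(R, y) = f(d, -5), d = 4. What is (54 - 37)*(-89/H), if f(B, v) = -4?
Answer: 3472335/3982 ≈ 872.01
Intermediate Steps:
n(R, y) = -4/9 (n(R, y) = (⅑)*(-4) = -4/9)
H = -3982/2295 (H = 30/(-17) - 4/(9*(-10 - 1*5)) = 30*(-1/17) - 4/(9*(-10 - 5)) = -30/17 - 4/9/(-15) = -30/17 - 4/9*(-1/15) = -30/17 + 4/135 = -3982/2295 ≈ -1.7351)
(54 - 37)*(-89/H) = (54 - 37)*(-89/(-3982/2295)) = 17*(-89*(-2295/3982)) = 17*(204255/3982) = 3472335/3982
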